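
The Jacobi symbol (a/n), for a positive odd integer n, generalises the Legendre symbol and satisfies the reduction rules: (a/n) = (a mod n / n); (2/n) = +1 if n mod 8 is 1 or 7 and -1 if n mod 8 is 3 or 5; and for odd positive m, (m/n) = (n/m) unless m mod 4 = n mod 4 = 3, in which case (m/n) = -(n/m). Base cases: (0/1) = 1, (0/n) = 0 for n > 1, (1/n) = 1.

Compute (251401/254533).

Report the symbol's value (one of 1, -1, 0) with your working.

0

reciprocity: (251401/254533) = +1·(254533/251401) since 251401 mod 4 = 1, 254533 mod 4 = 1; sign now +1
(254533/251401) = (3132/251401)   [reduce mod 251401]
3132 = 2^2·783; (2/251401) = +1 since 251401 mod 8 = 1, so (3132/251401) = (+1)^2·(783/251401); sign now +1
reciprocity: (783/251401) = +1·(251401/783) since 783 mod 4 = 3, 251401 mod 4 = 1; sign now +1
(251401/783) = (58/783)   [reduce mod 783]
58 = 2^1·29; (2/783) = +1 since 783 mod 8 = 7, so (58/783) = (+1)^1·(29/783); sign now +1
reciprocity: (29/783) = +1·(783/29) since 29 mod 4 = 1, 783 mod 4 = 3; sign now +1
(783/29) = (0/29)   [reduce mod 29]
(0/29) = 0   [gcd(a, n) > 1]; final value = 0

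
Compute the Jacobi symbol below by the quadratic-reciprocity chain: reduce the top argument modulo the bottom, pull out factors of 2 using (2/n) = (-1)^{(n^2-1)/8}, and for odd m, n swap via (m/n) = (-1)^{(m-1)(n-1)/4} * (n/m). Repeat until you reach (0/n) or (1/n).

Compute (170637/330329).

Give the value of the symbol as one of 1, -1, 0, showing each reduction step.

flip (170637/330329) -> (330329/170637): both odd, 170637 mod 4 = 1, 330329 mod 4 = 1, so the flip contributes +1; sign now +1
(330329/170637): 330329 mod 170637 = 159692, so (330329/170637) = (159692/170637)
factor out 2^2: 159692 = 2^2·39923; with 170637 mod 8 = 5, (2/170637) = -1; sign now +1; continue with (39923/170637)
flip (39923/170637) -> (170637/39923): both odd, 39923 mod 4 = 3, 170637 mod 4 = 1, so the flip contributes +1; sign now +1
(170637/39923): 170637 mod 39923 = 10945, so (170637/39923) = (10945/39923)
flip (10945/39923) -> (39923/10945): both odd, 10945 mod 4 = 1, 39923 mod 4 = 3, so the flip contributes +1; sign now +1
(39923/10945): 39923 mod 10945 = 7088, so (39923/10945) = (7088/10945)
factor out 2^4: 7088 = 2^4·443; with 10945 mod 8 = 1, (2/10945) = +1; sign now +1; continue with (443/10945)
flip (443/10945) -> (10945/443): both odd, 443 mod 4 = 3, 10945 mod 4 = 1, so the flip contributes +1; sign now +1
(10945/443): 10945 mod 443 = 313, so (10945/443) = (313/443)
flip (313/443) -> (443/313): both odd, 313 mod 4 = 1, 443 mod 4 = 3, so the flip contributes +1; sign now +1
(443/313): 443 mod 313 = 130, so (443/313) = (130/313)
factor out 2^1: 130 = 2^1·65; with 313 mod 8 = 1, (2/313) = +1; sign now +1; continue with (65/313)
flip (65/313) -> (313/65): both odd, 65 mod 4 = 1, 313 mod 4 = 1, so the flip contributes +1; sign now +1
(313/65): 313 mod 65 = 53, so (313/65) = (53/65)
flip (53/65) -> (65/53): both odd, 53 mod 4 = 1, 65 mod 4 = 1, so the flip contributes +1; sign now +1
(65/53): 65 mod 53 = 12, so (65/53) = (12/53)
factor out 2^2: 12 = 2^2·3; with 53 mod 8 = 5, (2/53) = -1; sign now +1; continue with (3/53)
flip (3/53) -> (53/3): both odd, 3 mod 4 = 3, 53 mod 4 = 1, so the flip contributes +1; sign now +1
(53/3): 53 mod 3 = 2, so (53/3) = (2/3)
factor out 2^1: 2 = 2^1·1; with 3 mod 8 = 3, (2/3) = -1; sign now -1; continue with (1/3)
reached (1/3) = 1, so the symbol is -1

-1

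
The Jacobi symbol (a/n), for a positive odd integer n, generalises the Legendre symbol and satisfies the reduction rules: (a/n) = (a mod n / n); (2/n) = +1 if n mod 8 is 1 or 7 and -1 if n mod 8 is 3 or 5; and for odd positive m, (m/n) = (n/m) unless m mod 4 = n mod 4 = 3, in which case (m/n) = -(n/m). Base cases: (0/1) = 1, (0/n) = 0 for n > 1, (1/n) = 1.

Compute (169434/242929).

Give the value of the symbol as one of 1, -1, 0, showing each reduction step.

factor out 2^1: 169434 = 2^1·84717; with 242929 mod 8 = 1, (2/242929) = +1; sign now +1; continue with (84717/242929)
flip (84717/242929) -> (242929/84717): both odd, 84717 mod 4 = 1, 242929 mod 4 = 1, so the flip contributes +1; sign now +1
(242929/84717): 242929 mod 84717 = 73495, so (242929/84717) = (73495/84717)
flip (73495/84717) -> (84717/73495): both odd, 73495 mod 4 = 3, 84717 mod 4 = 1, so the flip contributes +1; sign now +1
(84717/73495): 84717 mod 73495 = 11222, so (84717/73495) = (11222/73495)
factor out 2^1: 11222 = 2^1·5611; with 73495 mod 8 = 7, (2/73495) = +1; sign now +1; continue with (5611/73495)
flip (5611/73495) -> (73495/5611): both odd, 5611 mod 4 = 3, 73495 mod 4 = 3, so the flip contributes -1; sign now -1
(73495/5611): 73495 mod 5611 = 552, so (73495/5611) = (552/5611)
factor out 2^3: 552 = 2^3·69; with 5611 mod 8 = 3, (2/5611) = -1; sign now +1; continue with (69/5611)
flip (69/5611) -> (5611/69): both odd, 69 mod 4 = 1, 5611 mod 4 = 3, so the flip contributes +1; sign now +1
(5611/69): 5611 mod 69 = 22, so (5611/69) = (22/69)
factor out 2^1: 22 = 2^1·11; with 69 mod 8 = 5, (2/69) = -1; sign now -1; continue with (11/69)
flip (11/69) -> (69/11): both odd, 11 mod 4 = 3, 69 mod 4 = 1, so the flip contributes +1; sign now -1
(69/11): 69 mod 11 = 3, so (69/11) = (3/11)
flip (3/11) -> (11/3): both odd, 3 mod 4 = 3, 11 mod 4 = 3, so the flip contributes -1; sign now +1
(11/3): 11 mod 3 = 2, so (11/3) = (2/3)
factor out 2^1: 2 = 2^1·1; with 3 mod 8 = 3, (2/3) = -1; sign now -1; continue with (1/3)
reached (1/3) = 1, so the symbol is -1

-1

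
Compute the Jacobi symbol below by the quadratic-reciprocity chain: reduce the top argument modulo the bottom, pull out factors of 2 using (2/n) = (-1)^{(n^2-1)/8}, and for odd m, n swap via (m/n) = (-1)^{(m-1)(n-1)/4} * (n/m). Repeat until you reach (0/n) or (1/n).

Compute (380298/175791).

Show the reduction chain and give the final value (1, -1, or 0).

(380298/175791): 380298 mod 175791 = 28716, so (380298/175791) = (28716/175791)
factor out 2^2: 28716 = 2^2·7179; with 175791 mod 8 = 7, (2/175791) = +1; sign now +1; continue with (7179/175791)
flip (7179/175791) -> (175791/7179): both odd, 7179 mod 4 = 3, 175791 mod 4 = 3, so the flip contributes -1; sign now -1
(175791/7179): 175791 mod 7179 = 3495, so (175791/7179) = (3495/7179)
flip (3495/7179) -> (7179/3495): both odd, 3495 mod 4 = 3, 7179 mod 4 = 3, so the flip contributes -1; sign now +1
(7179/3495): 7179 mod 3495 = 189, so (7179/3495) = (189/3495)
flip (189/3495) -> (3495/189): both odd, 189 mod 4 = 1, 3495 mod 4 = 3, so the flip contributes +1; sign now +1
(3495/189): 3495 mod 189 = 93, so (3495/189) = (93/189)
flip (93/189) -> (189/93): both odd, 93 mod 4 = 1, 189 mod 4 = 1, so the flip contributes +1; sign now +1
(189/93): 189 mod 93 = 3, so (189/93) = (3/93)
flip (3/93) -> (93/3): both odd, 3 mod 4 = 3, 93 mod 4 = 1, so the flip contributes +1; sign now +1
(93/3): 93 mod 3 = 0, so (93/3) = (0/3)
reached (0/3); gcd(a, n) > 1, so (0/3) = 0 and the symbol is 0

0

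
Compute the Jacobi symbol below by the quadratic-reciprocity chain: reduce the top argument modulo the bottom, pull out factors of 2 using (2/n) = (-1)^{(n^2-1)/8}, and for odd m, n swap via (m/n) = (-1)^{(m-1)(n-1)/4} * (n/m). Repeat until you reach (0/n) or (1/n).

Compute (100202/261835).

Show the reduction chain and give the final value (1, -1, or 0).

1

100202 = 2^1·50101; (2/261835) = -1 since 261835 mod 8 = 3, so (100202/261835) = (-1)^1·(50101/261835); sign now -1
reciprocity: (50101/261835) = +1·(261835/50101) since 50101 mod 4 = 1, 261835 mod 4 = 3; sign now -1
(261835/50101) = (11330/50101)   [reduce mod 50101]
11330 = 2^1·5665; (2/50101) = -1 since 50101 mod 8 = 5, so (11330/50101) = (-1)^1·(5665/50101); sign now +1
reciprocity: (5665/50101) = +1·(50101/5665) since 5665 mod 4 = 1, 50101 mod 4 = 1; sign now +1
(50101/5665) = (4781/5665)   [reduce mod 5665]
reciprocity: (4781/5665) = +1·(5665/4781) since 4781 mod 4 = 1, 5665 mod 4 = 1; sign now +1
(5665/4781) = (884/4781)   [reduce mod 4781]
884 = 2^2·221; (2/4781) = -1 since 4781 mod 8 = 5, so (884/4781) = (-1)^2·(221/4781); sign now +1
reciprocity: (221/4781) = +1·(4781/221) since 221 mod 4 = 1, 4781 mod 4 = 1; sign now +1
(4781/221) = (140/221)   [reduce mod 221]
140 = 2^2·35; (2/221) = -1 since 221 mod 8 = 5, so (140/221) = (-1)^2·(35/221); sign now +1
reciprocity: (35/221) = +1·(221/35) since 35 mod 4 = 3, 221 mod 4 = 1; sign now +1
(221/35) = (11/35)   [reduce mod 35]
reciprocity: (11/35) = -1·(35/11) since 11 mod 4 = 3, 35 mod 4 = 3; sign now -1
(35/11) = (2/11)   [reduce mod 11]
2 = 2^1·1; (2/11) = -1 since 11 mod 8 = 3, so (2/11) = (-1)^1·(1/11); sign now +1
(1/11) = 1; final value = sign = +1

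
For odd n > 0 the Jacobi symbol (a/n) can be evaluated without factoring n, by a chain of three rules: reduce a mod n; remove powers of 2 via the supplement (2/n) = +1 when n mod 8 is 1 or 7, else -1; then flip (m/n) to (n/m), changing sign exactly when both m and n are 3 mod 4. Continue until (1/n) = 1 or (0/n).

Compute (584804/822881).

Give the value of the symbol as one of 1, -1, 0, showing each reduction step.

-1

584804 = 2^2·146201; (2/822881) = +1 since 822881 mod 8 = 1, so (584804/822881) = (+1)^2·(146201/822881); sign now +1
reciprocity: (146201/822881) = +1·(822881/146201) since 146201 mod 4 = 1, 822881 mod 4 = 1; sign now +1
(822881/146201) = (91876/146201)   [reduce mod 146201]
91876 = 2^2·22969; (2/146201) = +1 since 146201 mod 8 = 1, so (91876/146201) = (+1)^2·(22969/146201); sign now +1
reciprocity: (22969/146201) = +1·(146201/22969) since 22969 mod 4 = 1, 146201 mod 4 = 1; sign now +1
(146201/22969) = (8387/22969)   [reduce mod 22969]
reciprocity: (8387/22969) = +1·(22969/8387) since 8387 mod 4 = 3, 22969 mod 4 = 1; sign now +1
(22969/8387) = (6195/8387)   [reduce mod 8387]
reciprocity: (6195/8387) = -1·(8387/6195) since 6195 mod 4 = 3, 8387 mod 4 = 3; sign now -1
(8387/6195) = (2192/6195)   [reduce mod 6195]
2192 = 2^4·137; (2/6195) = -1 since 6195 mod 8 = 3, so (2192/6195) = (-1)^4·(137/6195); sign now -1
reciprocity: (137/6195) = +1·(6195/137) since 137 mod 4 = 1, 6195 mod 4 = 3; sign now -1
(6195/137) = (30/137)   [reduce mod 137]
30 = 2^1·15; (2/137) = +1 since 137 mod 8 = 1, so (30/137) = (+1)^1·(15/137); sign now -1
reciprocity: (15/137) = +1·(137/15) since 15 mod 4 = 3, 137 mod 4 = 1; sign now -1
(137/15) = (2/15)   [reduce mod 15]
2 = 2^1·1; (2/15) = +1 since 15 mod 8 = 7, so (2/15) = (+1)^1·(1/15); sign now -1
(1/15) = 1; final value = sign = -1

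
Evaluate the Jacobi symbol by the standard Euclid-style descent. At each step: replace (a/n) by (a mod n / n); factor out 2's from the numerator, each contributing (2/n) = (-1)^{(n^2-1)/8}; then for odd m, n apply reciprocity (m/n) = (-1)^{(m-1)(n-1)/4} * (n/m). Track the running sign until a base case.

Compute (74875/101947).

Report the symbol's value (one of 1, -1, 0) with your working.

1

flip (74875/101947) -> (101947/74875): both odd, 74875 mod 4 = 3, 101947 mod 4 = 3, so the flip contributes -1; sign now -1
(101947/74875): 101947 mod 74875 = 27072, so (101947/74875) = (27072/74875)
factor out 2^6: 27072 = 2^6·423; with 74875 mod 8 = 3, (2/74875) = -1; sign now -1; continue with (423/74875)
flip (423/74875) -> (74875/423): both odd, 423 mod 4 = 3, 74875 mod 4 = 3, so the flip contributes -1; sign now +1
(74875/423): 74875 mod 423 = 4, so (74875/423) = (4/423)
factor out 2^2: 4 = 2^2·1; with 423 mod 8 = 7, (2/423) = +1; sign now +1; continue with (1/423)
reached (1/423) = 1, so the symbol is +1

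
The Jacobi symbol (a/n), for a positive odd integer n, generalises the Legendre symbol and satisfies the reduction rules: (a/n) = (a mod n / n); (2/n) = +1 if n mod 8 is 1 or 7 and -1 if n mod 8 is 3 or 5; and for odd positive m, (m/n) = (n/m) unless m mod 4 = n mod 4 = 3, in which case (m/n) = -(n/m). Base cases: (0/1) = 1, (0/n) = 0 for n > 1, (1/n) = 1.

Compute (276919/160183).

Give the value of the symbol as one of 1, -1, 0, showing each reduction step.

-1

(276919/160183): 276919 mod 160183 = 116736, so (276919/160183) = (116736/160183)
factor out 2^11: 116736 = 2^11·57; with 160183 mod 8 = 7, (2/160183) = +1; sign now +1; continue with (57/160183)
flip (57/160183) -> (160183/57): both odd, 57 mod 4 = 1, 160183 mod 4 = 3, so the flip contributes +1; sign now +1
(160183/57): 160183 mod 57 = 13, so (160183/57) = (13/57)
flip (13/57) -> (57/13): both odd, 13 mod 4 = 1, 57 mod 4 = 1, so the flip contributes +1; sign now +1
(57/13): 57 mod 13 = 5, so (57/13) = (5/13)
flip (5/13) -> (13/5): both odd, 5 mod 4 = 1, 13 mod 4 = 1, so the flip contributes +1; sign now +1
(13/5): 13 mod 5 = 3, so (13/5) = (3/5)
flip (3/5) -> (5/3): both odd, 3 mod 4 = 3, 5 mod 4 = 1, so the flip contributes +1; sign now +1
(5/3): 5 mod 3 = 2, so (5/3) = (2/3)
factor out 2^1: 2 = 2^1·1; with 3 mod 8 = 3, (2/3) = -1; sign now -1; continue with (1/3)
reached (1/3) = 1, so the symbol is -1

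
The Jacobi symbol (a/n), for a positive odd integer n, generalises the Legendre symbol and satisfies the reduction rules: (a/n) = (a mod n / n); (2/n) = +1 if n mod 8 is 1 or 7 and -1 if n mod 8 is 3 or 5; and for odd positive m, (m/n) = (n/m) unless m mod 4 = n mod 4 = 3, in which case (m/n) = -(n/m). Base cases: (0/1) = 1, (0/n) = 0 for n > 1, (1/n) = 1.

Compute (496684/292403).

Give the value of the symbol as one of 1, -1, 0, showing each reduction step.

-1

(496684/292403): 496684 mod 292403 = 204281, so (496684/292403) = (204281/292403)
flip (204281/292403) -> (292403/204281): both odd, 204281 mod 4 = 1, 292403 mod 4 = 3, so the flip contributes +1; sign now +1
(292403/204281): 292403 mod 204281 = 88122, so (292403/204281) = (88122/204281)
factor out 2^1: 88122 = 2^1·44061; with 204281 mod 8 = 1, (2/204281) = +1; sign now +1; continue with (44061/204281)
flip (44061/204281) -> (204281/44061): both odd, 44061 mod 4 = 1, 204281 mod 4 = 1, so the flip contributes +1; sign now +1
(204281/44061): 204281 mod 44061 = 28037, so (204281/44061) = (28037/44061)
flip (28037/44061) -> (44061/28037): both odd, 28037 mod 4 = 1, 44061 mod 4 = 1, so the flip contributes +1; sign now +1
(44061/28037): 44061 mod 28037 = 16024, so (44061/28037) = (16024/28037)
factor out 2^3: 16024 = 2^3·2003; with 28037 mod 8 = 5, (2/28037) = -1; sign now -1; continue with (2003/28037)
flip (2003/28037) -> (28037/2003): both odd, 2003 mod 4 = 3, 28037 mod 4 = 1, so the flip contributes +1; sign now -1
(28037/2003): 28037 mod 2003 = 1998, so (28037/2003) = (1998/2003)
factor out 2^1: 1998 = 2^1·999; with 2003 mod 8 = 3, (2/2003) = -1; sign now +1; continue with (999/2003)
flip (999/2003) -> (2003/999): both odd, 999 mod 4 = 3, 2003 mod 4 = 3, so the flip contributes -1; sign now -1
(2003/999): 2003 mod 999 = 5, so (2003/999) = (5/999)
flip (5/999) -> (999/5): both odd, 5 mod 4 = 1, 999 mod 4 = 3, so the flip contributes +1; sign now -1
(999/5): 999 mod 5 = 4, so (999/5) = (4/5)
factor out 2^2: 4 = 2^2·1; with 5 mod 8 = 5, (2/5) = -1; sign now -1; continue with (1/5)
reached (1/5) = 1, so the symbol is -1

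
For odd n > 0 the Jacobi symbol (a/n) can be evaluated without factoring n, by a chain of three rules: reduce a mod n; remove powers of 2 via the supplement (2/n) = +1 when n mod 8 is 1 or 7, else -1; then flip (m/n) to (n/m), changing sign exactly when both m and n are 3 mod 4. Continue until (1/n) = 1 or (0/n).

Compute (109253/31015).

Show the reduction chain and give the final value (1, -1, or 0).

1

(109253/31015): 109253 mod 31015 = 16208, so (109253/31015) = (16208/31015)
factor out 2^4: 16208 = 2^4·1013; with 31015 mod 8 = 7, (2/31015) = +1; sign now +1; continue with (1013/31015)
flip (1013/31015) -> (31015/1013): both odd, 1013 mod 4 = 1, 31015 mod 4 = 3, so the flip contributes +1; sign now +1
(31015/1013): 31015 mod 1013 = 625, so (31015/1013) = (625/1013)
flip (625/1013) -> (1013/625): both odd, 625 mod 4 = 1, 1013 mod 4 = 1, so the flip contributes +1; sign now +1
(1013/625): 1013 mod 625 = 388, so (1013/625) = (388/625)
factor out 2^2: 388 = 2^2·97; with 625 mod 8 = 1, (2/625) = +1; sign now +1; continue with (97/625)
flip (97/625) -> (625/97): both odd, 97 mod 4 = 1, 625 mod 4 = 1, so the flip contributes +1; sign now +1
(625/97): 625 mod 97 = 43, so (625/97) = (43/97)
flip (43/97) -> (97/43): both odd, 43 mod 4 = 3, 97 mod 4 = 1, so the flip contributes +1; sign now +1
(97/43): 97 mod 43 = 11, so (97/43) = (11/43)
flip (11/43) -> (43/11): both odd, 11 mod 4 = 3, 43 mod 4 = 3, so the flip contributes -1; sign now -1
(43/11): 43 mod 11 = 10, so (43/11) = (10/11)
factor out 2^1: 10 = 2^1·5; with 11 mod 8 = 3, (2/11) = -1; sign now +1; continue with (5/11)
flip (5/11) -> (11/5): both odd, 5 mod 4 = 1, 11 mod 4 = 3, so the flip contributes +1; sign now +1
(11/5): 11 mod 5 = 1, so (11/5) = (1/5)
reached (1/5) = 1, so the symbol is +1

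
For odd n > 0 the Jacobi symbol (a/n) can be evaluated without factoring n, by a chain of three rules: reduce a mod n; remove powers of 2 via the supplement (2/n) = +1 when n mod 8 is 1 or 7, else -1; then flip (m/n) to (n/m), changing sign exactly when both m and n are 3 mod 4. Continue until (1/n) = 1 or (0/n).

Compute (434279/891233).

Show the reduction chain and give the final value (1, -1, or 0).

-1

reciprocity: (434279/891233) = +1·(891233/434279) since 434279 mod 4 = 3, 891233 mod 4 = 1; sign now +1
(891233/434279) = (22675/434279)   [reduce mod 434279]
reciprocity: (22675/434279) = -1·(434279/22675) since 22675 mod 4 = 3, 434279 mod 4 = 3; sign now -1
(434279/22675) = (3454/22675)   [reduce mod 22675]
3454 = 2^1·1727; (2/22675) = -1 since 22675 mod 8 = 3, so (3454/22675) = (-1)^1·(1727/22675); sign now +1
reciprocity: (1727/22675) = -1·(22675/1727) since 1727 mod 4 = 3, 22675 mod 4 = 3; sign now -1
(22675/1727) = (224/1727)   [reduce mod 1727]
224 = 2^5·7; (2/1727) = +1 since 1727 mod 8 = 7, so (224/1727) = (+1)^5·(7/1727); sign now -1
reciprocity: (7/1727) = -1·(1727/7) since 7 mod 4 = 3, 1727 mod 4 = 3; sign now +1
(1727/7) = (5/7)   [reduce mod 7]
reciprocity: (5/7) = +1·(7/5) since 5 mod 4 = 1, 7 mod 4 = 3; sign now +1
(7/5) = (2/5)   [reduce mod 5]
2 = 2^1·1; (2/5) = -1 since 5 mod 8 = 5, so (2/5) = (-1)^1·(1/5); sign now -1
(1/5) = 1; final value = sign = -1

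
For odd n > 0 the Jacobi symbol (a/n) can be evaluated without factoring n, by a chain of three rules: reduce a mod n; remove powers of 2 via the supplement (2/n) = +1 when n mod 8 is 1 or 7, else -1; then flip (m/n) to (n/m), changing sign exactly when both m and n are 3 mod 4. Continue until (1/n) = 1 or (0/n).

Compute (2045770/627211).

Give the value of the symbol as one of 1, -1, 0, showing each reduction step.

1

(2045770/627211): 2045770 mod 627211 = 164137, so (2045770/627211) = (164137/627211)
flip (164137/627211) -> (627211/164137): both odd, 164137 mod 4 = 1, 627211 mod 4 = 3, so the flip contributes +1; sign now +1
(627211/164137): 627211 mod 164137 = 134800, so (627211/164137) = (134800/164137)
factor out 2^4: 134800 = 2^4·8425; with 164137 mod 8 = 1, (2/164137) = +1; sign now +1; continue with (8425/164137)
flip (8425/164137) -> (164137/8425): both odd, 8425 mod 4 = 1, 164137 mod 4 = 1, so the flip contributes +1; sign now +1
(164137/8425): 164137 mod 8425 = 4062, so (164137/8425) = (4062/8425)
factor out 2^1: 4062 = 2^1·2031; with 8425 mod 8 = 1, (2/8425) = +1; sign now +1; continue with (2031/8425)
flip (2031/8425) -> (8425/2031): both odd, 2031 mod 4 = 3, 8425 mod 4 = 1, so the flip contributes +1; sign now +1
(8425/2031): 8425 mod 2031 = 301, so (8425/2031) = (301/2031)
flip (301/2031) -> (2031/301): both odd, 301 mod 4 = 1, 2031 mod 4 = 3, so the flip contributes +1; sign now +1
(2031/301): 2031 mod 301 = 225, so (2031/301) = (225/301)
flip (225/301) -> (301/225): both odd, 225 mod 4 = 1, 301 mod 4 = 1, so the flip contributes +1; sign now +1
(301/225): 301 mod 225 = 76, so (301/225) = (76/225)
factor out 2^2: 76 = 2^2·19; with 225 mod 8 = 1, (2/225) = +1; sign now +1; continue with (19/225)
flip (19/225) -> (225/19): both odd, 19 mod 4 = 3, 225 mod 4 = 1, so the flip contributes +1; sign now +1
(225/19): 225 mod 19 = 16, so (225/19) = (16/19)
factor out 2^4: 16 = 2^4·1; with 19 mod 8 = 3, (2/19) = -1; sign now +1; continue with (1/19)
reached (1/19) = 1, so the symbol is +1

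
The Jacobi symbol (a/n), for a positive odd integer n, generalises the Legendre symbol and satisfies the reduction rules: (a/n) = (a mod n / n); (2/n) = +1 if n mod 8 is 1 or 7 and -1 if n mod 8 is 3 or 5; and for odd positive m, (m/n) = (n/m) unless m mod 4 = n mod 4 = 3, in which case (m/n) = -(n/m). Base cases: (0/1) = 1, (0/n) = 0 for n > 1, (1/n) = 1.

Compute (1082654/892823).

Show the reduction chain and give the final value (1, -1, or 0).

1

(1082654/892823) = (189831/892823)   [reduce mod 892823]
reciprocity: (189831/892823) = -1·(892823/189831) since 189831 mod 4 = 3, 892823 mod 4 = 3; sign now -1
(892823/189831) = (133499/189831)   [reduce mod 189831]
reciprocity: (133499/189831) = -1·(189831/133499) since 133499 mod 4 = 3, 189831 mod 4 = 3; sign now +1
(189831/133499) = (56332/133499)   [reduce mod 133499]
56332 = 2^2·14083; (2/133499) = -1 since 133499 mod 8 = 3, so (56332/133499) = (-1)^2·(14083/133499); sign now +1
reciprocity: (14083/133499) = -1·(133499/14083) since 14083 mod 4 = 3, 133499 mod 4 = 3; sign now -1
(133499/14083) = (6752/14083)   [reduce mod 14083]
6752 = 2^5·211; (2/14083) = -1 since 14083 mod 8 = 3, so (6752/14083) = (-1)^5·(211/14083); sign now +1
reciprocity: (211/14083) = -1·(14083/211) since 211 mod 4 = 3, 14083 mod 4 = 3; sign now -1
(14083/211) = (157/211)   [reduce mod 211]
reciprocity: (157/211) = +1·(211/157) since 157 mod 4 = 1, 211 mod 4 = 3; sign now -1
(211/157) = (54/157)   [reduce mod 157]
54 = 2^1·27; (2/157) = -1 since 157 mod 8 = 5, so (54/157) = (-1)^1·(27/157); sign now +1
reciprocity: (27/157) = +1·(157/27) since 27 mod 4 = 3, 157 mod 4 = 1; sign now +1
(157/27) = (22/27)   [reduce mod 27]
22 = 2^1·11; (2/27) = -1 since 27 mod 8 = 3, so (22/27) = (-1)^1·(11/27); sign now -1
reciprocity: (11/27) = -1·(27/11) since 11 mod 4 = 3, 27 mod 4 = 3; sign now +1
(27/11) = (5/11)   [reduce mod 11]
reciprocity: (5/11) = +1·(11/5) since 5 mod 4 = 1, 11 mod 4 = 3; sign now +1
(11/5) = (1/5)   [reduce mod 5]
(1/5) = 1; final value = sign = +1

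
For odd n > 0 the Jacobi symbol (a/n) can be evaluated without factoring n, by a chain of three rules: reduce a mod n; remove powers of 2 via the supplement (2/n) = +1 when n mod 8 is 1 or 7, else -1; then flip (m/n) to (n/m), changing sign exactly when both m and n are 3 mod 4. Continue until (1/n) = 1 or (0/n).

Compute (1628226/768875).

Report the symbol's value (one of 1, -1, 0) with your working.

-1

(1628226/768875): 1628226 mod 768875 = 90476, so (1628226/768875) = (90476/768875)
factor out 2^2: 90476 = 2^2·22619; with 768875 mod 8 = 3, (2/768875) = -1; sign now +1; continue with (22619/768875)
flip (22619/768875) -> (768875/22619): both odd, 22619 mod 4 = 3, 768875 mod 4 = 3, so the flip contributes -1; sign now -1
(768875/22619): 768875 mod 22619 = 22448, so (768875/22619) = (22448/22619)
factor out 2^4: 22448 = 2^4·1403; with 22619 mod 8 = 3, (2/22619) = -1; sign now -1; continue with (1403/22619)
flip (1403/22619) -> (22619/1403): both odd, 1403 mod 4 = 3, 22619 mod 4 = 3, so the flip contributes -1; sign now +1
(22619/1403): 22619 mod 1403 = 171, so (22619/1403) = (171/1403)
flip (171/1403) -> (1403/171): both odd, 171 mod 4 = 3, 1403 mod 4 = 3, so the flip contributes -1; sign now -1
(1403/171): 1403 mod 171 = 35, so (1403/171) = (35/171)
flip (35/171) -> (171/35): both odd, 35 mod 4 = 3, 171 mod 4 = 3, so the flip contributes -1; sign now +1
(171/35): 171 mod 35 = 31, so (171/35) = (31/35)
flip (31/35) -> (35/31): both odd, 31 mod 4 = 3, 35 mod 4 = 3, so the flip contributes -1; sign now -1
(35/31): 35 mod 31 = 4, so (35/31) = (4/31)
factor out 2^2: 4 = 2^2·1; with 31 mod 8 = 7, (2/31) = +1; sign now -1; continue with (1/31)
reached (1/31) = 1, so the symbol is -1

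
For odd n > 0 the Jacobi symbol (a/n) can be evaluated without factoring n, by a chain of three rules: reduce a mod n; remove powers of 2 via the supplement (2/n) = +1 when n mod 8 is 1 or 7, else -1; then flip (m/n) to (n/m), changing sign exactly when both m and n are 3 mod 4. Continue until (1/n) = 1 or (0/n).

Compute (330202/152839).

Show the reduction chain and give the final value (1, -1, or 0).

(330202/152839): 330202 mod 152839 = 24524, so (330202/152839) = (24524/152839)
factor out 2^2: 24524 = 2^2·6131; with 152839 mod 8 = 7, (2/152839) = +1; sign now +1; continue with (6131/152839)
flip (6131/152839) -> (152839/6131): both odd, 6131 mod 4 = 3, 152839 mod 4 = 3, so the flip contributes -1; sign now -1
(152839/6131): 152839 mod 6131 = 5695, so (152839/6131) = (5695/6131)
flip (5695/6131) -> (6131/5695): both odd, 5695 mod 4 = 3, 6131 mod 4 = 3, so the flip contributes -1; sign now +1
(6131/5695): 6131 mod 5695 = 436, so (6131/5695) = (436/5695)
factor out 2^2: 436 = 2^2·109; with 5695 mod 8 = 7, (2/5695) = +1; sign now +1; continue with (109/5695)
flip (109/5695) -> (5695/109): both odd, 109 mod 4 = 1, 5695 mod 4 = 3, so the flip contributes +1; sign now +1
(5695/109): 5695 mod 109 = 27, so (5695/109) = (27/109)
flip (27/109) -> (109/27): both odd, 27 mod 4 = 3, 109 mod 4 = 1, so the flip contributes +1; sign now +1
(109/27): 109 mod 27 = 1, so (109/27) = (1/27)
reached (1/27) = 1, so the symbol is +1

1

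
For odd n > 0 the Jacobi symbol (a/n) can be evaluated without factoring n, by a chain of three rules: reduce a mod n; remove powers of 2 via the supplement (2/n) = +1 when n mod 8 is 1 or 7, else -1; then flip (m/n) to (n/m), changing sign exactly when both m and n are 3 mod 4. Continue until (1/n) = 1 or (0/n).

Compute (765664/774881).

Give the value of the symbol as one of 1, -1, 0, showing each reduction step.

factor out 2^5: 765664 = 2^5·23927; with 774881 mod 8 = 1, (2/774881) = +1; sign now +1; continue with (23927/774881)
flip (23927/774881) -> (774881/23927): both odd, 23927 mod 4 = 3, 774881 mod 4 = 1, so the flip contributes +1; sign now +1
(774881/23927): 774881 mod 23927 = 9217, so (774881/23927) = (9217/23927)
flip (9217/23927) -> (23927/9217): both odd, 9217 mod 4 = 1, 23927 mod 4 = 3, so the flip contributes +1; sign now +1
(23927/9217): 23927 mod 9217 = 5493, so (23927/9217) = (5493/9217)
flip (5493/9217) -> (9217/5493): both odd, 5493 mod 4 = 1, 9217 mod 4 = 1, so the flip contributes +1; sign now +1
(9217/5493): 9217 mod 5493 = 3724, so (9217/5493) = (3724/5493)
factor out 2^2: 3724 = 2^2·931; with 5493 mod 8 = 5, (2/5493) = -1; sign now +1; continue with (931/5493)
flip (931/5493) -> (5493/931): both odd, 931 mod 4 = 3, 5493 mod 4 = 1, so the flip contributes +1; sign now +1
(5493/931): 5493 mod 931 = 838, so (5493/931) = (838/931)
factor out 2^1: 838 = 2^1·419; with 931 mod 8 = 3, (2/931) = -1; sign now -1; continue with (419/931)
flip (419/931) -> (931/419): both odd, 419 mod 4 = 3, 931 mod 4 = 3, so the flip contributes -1; sign now +1
(931/419): 931 mod 419 = 93, so (931/419) = (93/419)
flip (93/419) -> (419/93): both odd, 93 mod 4 = 1, 419 mod 4 = 3, so the flip contributes +1; sign now +1
(419/93): 419 mod 93 = 47, so (419/93) = (47/93)
flip (47/93) -> (93/47): both odd, 47 mod 4 = 3, 93 mod 4 = 1, so the flip contributes +1; sign now +1
(93/47): 93 mod 47 = 46, so (93/47) = (46/47)
factor out 2^1: 46 = 2^1·23; with 47 mod 8 = 7, (2/47) = +1; sign now +1; continue with (23/47)
flip (23/47) -> (47/23): both odd, 23 mod 4 = 3, 47 mod 4 = 3, so the flip contributes -1; sign now -1
(47/23): 47 mod 23 = 1, so (47/23) = (1/23)
reached (1/23) = 1, so the symbol is -1

-1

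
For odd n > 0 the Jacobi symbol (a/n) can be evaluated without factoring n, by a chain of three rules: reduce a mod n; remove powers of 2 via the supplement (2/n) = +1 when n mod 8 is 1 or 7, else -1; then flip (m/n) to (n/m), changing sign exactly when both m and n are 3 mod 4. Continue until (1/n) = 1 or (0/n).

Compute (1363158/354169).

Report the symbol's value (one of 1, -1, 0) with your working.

(1363158/354169): 1363158 mod 354169 = 300651, so (1363158/354169) = (300651/354169)
flip (300651/354169) -> (354169/300651): both odd, 300651 mod 4 = 3, 354169 mod 4 = 1, so the flip contributes +1; sign now +1
(354169/300651): 354169 mod 300651 = 53518, so (354169/300651) = (53518/300651)
factor out 2^1: 53518 = 2^1·26759; with 300651 mod 8 = 3, (2/300651) = -1; sign now -1; continue with (26759/300651)
flip (26759/300651) -> (300651/26759): both odd, 26759 mod 4 = 3, 300651 mod 4 = 3, so the flip contributes -1; sign now +1
(300651/26759): 300651 mod 26759 = 6302, so (300651/26759) = (6302/26759)
factor out 2^1: 6302 = 2^1·3151; with 26759 mod 8 = 7, (2/26759) = +1; sign now +1; continue with (3151/26759)
flip (3151/26759) -> (26759/3151): both odd, 3151 mod 4 = 3, 26759 mod 4 = 3, so the flip contributes -1; sign now -1
(26759/3151): 26759 mod 3151 = 1551, so (26759/3151) = (1551/3151)
flip (1551/3151) -> (3151/1551): both odd, 1551 mod 4 = 3, 3151 mod 4 = 3, so the flip contributes -1; sign now +1
(3151/1551): 3151 mod 1551 = 49, so (3151/1551) = (49/1551)
flip (49/1551) -> (1551/49): both odd, 49 mod 4 = 1, 1551 mod 4 = 3, so the flip contributes +1; sign now +1
(1551/49): 1551 mod 49 = 32, so (1551/49) = (32/49)
factor out 2^5: 32 = 2^5·1; with 49 mod 8 = 1, (2/49) = +1; sign now +1; continue with (1/49)
reached (1/49) = 1, so the symbol is +1

1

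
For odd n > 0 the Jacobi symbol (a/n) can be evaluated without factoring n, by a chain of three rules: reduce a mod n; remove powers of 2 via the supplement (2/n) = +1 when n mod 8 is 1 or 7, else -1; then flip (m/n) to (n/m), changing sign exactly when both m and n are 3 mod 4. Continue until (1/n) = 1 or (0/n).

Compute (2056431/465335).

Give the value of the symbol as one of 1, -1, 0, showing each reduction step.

(2056431/465335): 2056431 mod 465335 = 195091, so (2056431/465335) = (195091/465335)
flip (195091/465335) -> (465335/195091): both odd, 195091 mod 4 = 3, 465335 mod 4 = 3, so the flip contributes -1; sign now -1
(465335/195091): 465335 mod 195091 = 75153, so (465335/195091) = (75153/195091)
flip (75153/195091) -> (195091/75153): both odd, 75153 mod 4 = 1, 195091 mod 4 = 3, so the flip contributes +1; sign now -1
(195091/75153): 195091 mod 75153 = 44785, so (195091/75153) = (44785/75153)
flip (44785/75153) -> (75153/44785): both odd, 44785 mod 4 = 1, 75153 mod 4 = 1, so the flip contributes +1; sign now -1
(75153/44785): 75153 mod 44785 = 30368, so (75153/44785) = (30368/44785)
factor out 2^5: 30368 = 2^5·949; with 44785 mod 8 = 1, (2/44785) = +1; sign now -1; continue with (949/44785)
flip (949/44785) -> (44785/949): both odd, 949 mod 4 = 1, 44785 mod 4 = 1, so the flip contributes +1; sign now -1
(44785/949): 44785 mod 949 = 182, so (44785/949) = (182/949)
factor out 2^1: 182 = 2^1·91; with 949 mod 8 = 5, (2/949) = -1; sign now +1; continue with (91/949)
flip (91/949) -> (949/91): both odd, 91 mod 4 = 3, 949 mod 4 = 1, so the flip contributes +1; sign now +1
(949/91): 949 mod 91 = 39, so (949/91) = (39/91)
flip (39/91) -> (91/39): both odd, 39 mod 4 = 3, 91 mod 4 = 3, so the flip contributes -1; sign now -1
(91/39): 91 mod 39 = 13, so (91/39) = (13/39)
flip (13/39) -> (39/13): both odd, 13 mod 4 = 1, 39 mod 4 = 3, so the flip contributes +1; sign now -1
(39/13): 39 mod 13 = 0, so (39/13) = (0/13)
reached (0/13); gcd(a, n) > 1, so (0/13) = 0 and the symbol is 0

0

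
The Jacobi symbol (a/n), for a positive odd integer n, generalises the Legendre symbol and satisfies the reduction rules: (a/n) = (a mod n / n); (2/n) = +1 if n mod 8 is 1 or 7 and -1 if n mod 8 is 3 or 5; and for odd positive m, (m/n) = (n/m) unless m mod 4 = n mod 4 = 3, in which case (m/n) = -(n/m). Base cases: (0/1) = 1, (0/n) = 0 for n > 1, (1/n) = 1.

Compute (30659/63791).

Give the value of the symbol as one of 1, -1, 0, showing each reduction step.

flip (30659/63791) -> (63791/30659): both odd, 30659 mod 4 = 3, 63791 mod 4 = 3, so the flip contributes -1; sign now -1
(63791/30659): 63791 mod 30659 = 2473, so (63791/30659) = (2473/30659)
flip (2473/30659) -> (30659/2473): both odd, 2473 mod 4 = 1, 30659 mod 4 = 3, so the flip contributes +1; sign now -1
(30659/2473): 30659 mod 2473 = 983, so (30659/2473) = (983/2473)
flip (983/2473) -> (2473/983): both odd, 983 mod 4 = 3, 2473 mod 4 = 1, so the flip contributes +1; sign now -1
(2473/983): 2473 mod 983 = 507, so (2473/983) = (507/983)
flip (507/983) -> (983/507): both odd, 507 mod 4 = 3, 983 mod 4 = 3, so the flip contributes -1; sign now +1
(983/507): 983 mod 507 = 476, so (983/507) = (476/507)
factor out 2^2: 476 = 2^2·119; with 507 mod 8 = 3, (2/507) = -1; sign now +1; continue with (119/507)
flip (119/507) -> (507/119): both odd, 119 mod 4 = 3, 507 mod 4 = 3, so the flip contributes -1; sign now -1
(507/119): 507 mod 119 = 31, so (507/119) = (31/119)
flip (31/119) -> (119/31): both odd, 31 mod 4 = 3, 119 mod 4 = 3, so the flip contributes -1; sign now +1
(119/31): 119 mod 31 = 26, so (119/31) = (26/31)
factor out 2^1: 26 = 2^1·13; with 31 mod 8 = 7, (2/31) = +1; sign now +1; continue with (13/31)
flip (13/31) -> (31/13): both odd, 13 mod 4 = 1, 31 mod 4 = 3, so the flip contributes +1; sign now +1
(31/13): 31 mod 13 = 5, so (31/13) = (5/13)
flip (5/13) -> (13/5): both odd, 5 mod 4 = 1, 13 mod 4 = 1, so the flip contributes +1; sign now +1
(13/5): 13 mod 5 = 3, so (13/5) = (3/5)
flip (3/5) -> (5/3): both odd, 3 mod 4 = 3, 5 mod 4 = 1, so the flip contributes +1; sign now +1
(5/3): 5 mod 3 = 2, so (5/3) = (2/3)
factor out 2^1: 2 = 2^1·1; with 3 mod 8 = 3, (2/3) = -1; sign now -1; continue with (1/3)
reached (1/3) = 1, so the symbol is -1

-1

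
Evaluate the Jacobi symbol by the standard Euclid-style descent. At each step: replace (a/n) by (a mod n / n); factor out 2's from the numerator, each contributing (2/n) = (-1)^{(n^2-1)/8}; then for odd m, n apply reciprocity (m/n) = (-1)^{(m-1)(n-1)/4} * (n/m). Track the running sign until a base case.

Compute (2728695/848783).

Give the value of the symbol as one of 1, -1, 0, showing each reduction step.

(2728695/848783) = (182346/848783)   [reduce mod 848783]
182346 = 2^1·91173; (2/848783) = +1 since 848783 mod 8 = 7, so (182346/848783) = (+1)^1·(91173/848783); sign now +1
reciprocity: (91173/848783) = +1·(848783/91173) since 91173 mod 4 = 1, 848783 mod 4 = 3; sign now +1
(848783/91173) = (28226/91173)   [reduce mod 91173]
28226 = 2^1·14113; (2/91173) = -1 since 91173 mod 8 = 5, so (28226/91173) = (-1)^1·(14113/91173); sign now -1
reciprocity: (14113/91173) = +1·(91173/14113) since 14113 mod 4 = 1, 91173 mod 4 = 1; sign now -1
(91173/14113) = (6495/14113)   [reduce mod 14113]
reciprocity: (6495/14113) = +1·(14113/6495) since 6495 mod 4 = 3, 14113 mod 4 = 1; sign now -1
(14113/6495) = (1123/6495)   [reduce mod 6495]
reciprocity: (1123/6495) = -1·(6495/1123) since 1123 mod 4 = 3, 6495 mod 4 = 3; sign now +1
(6495/1123) = (880/1123)   [reduce mod 1123]
880 = 2^4·55; (2/1123) = -1 since 1123 mod 8 = 3, so (880/1123) = (-1)^4·(55/1123); sign now +1
reciprocity: (55/1123) = -1·(1123/55) since 55 mod 4 = 3, 1123 mod 4 = 3; sign now -1
(1123/55) = (23/55)   [reduce mod 55]
reciprocity: (23/55) = -1·(55/23) since 23 mod 4 = 3, 55 mod 4 = 3; sign now +1
(55/23) = (9/23)   [reduce mod 23]
reciprocity: (9/23) = +1·(23/9) since 9 mod 4 = 1, 23 mod 4 = 3; sign now +1
(23/9) = (5/9)   [reduce mod 9]
reciprocity: (5/9) = +1·(9/5) since 5 mod 4 = 1, 9 mod 4 = 1; sign now +1
(9/5) = (4/5)   [reduce mod 5]
4 = 2^2·1; (2/5) = -1 since 5 mod 8 = 5, so (4/5) = (-1)^2·(1/5); sign now +1
(1/5) = 1; final value = sign = +1

1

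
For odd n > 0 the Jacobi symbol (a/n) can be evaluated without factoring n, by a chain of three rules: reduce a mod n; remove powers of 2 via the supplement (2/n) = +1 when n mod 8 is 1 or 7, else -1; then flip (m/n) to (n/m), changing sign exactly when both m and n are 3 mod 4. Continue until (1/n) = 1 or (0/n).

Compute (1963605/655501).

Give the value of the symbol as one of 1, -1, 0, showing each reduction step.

0

(1963605/655501): 1963605 mod 655501 = 652603, so (1963605/655501) = (652603/655501)
flip (652603/655501) -> (655501/652603): both odd, 652603 mod 4 = 3, 655501 mod 4 = 1, so the flip contributes +1; sign now +1
(655501/652603): 655501 mod 652603 = 2898, so (655501/652603) = (2898/652603)
factor out 2^1: 2898 = 2^1·1449; with 652603 mod 8 = 3, (2/652603) = -1; sign now -1; continue with (1449/652603)
flip (1449/652603) -> (652603/1449): both odd, 1449 mod 4 = 1, 652603 mod 4 = 3, so the flip contributes +1; sign now -1
(652603/1449): 652603 mod 1449 = 553, so (652603/1449) = (553/1449)
flip (553/1449) -> (1449/553): both odd, 553 mod 4 = 1, 1449 mod 4 = 1, so the flip contributes +1; sign now -1
(1449/553): 1449 mod 553 = 343, so (1449/553) = (343/553)
flip (343/553) -> (553/343): both odd, 343 mod 4 = 3, 553 mod 4 = 1, so the flip contributes +1; sign now -1
(553/343): 553 mod 343 = 210, so (553/343) = (210/343)
factor out 2^1: 210 = 2^1·105; with 343 mod 8 = 7, (2/343) = +1; sign now -1; continue with (105/343)
flip (105/343) -> (343/105): both odd, 105 mod 4 = 1, 343 mod 4 = 3, so the flip contributes +1; sign now -1
(343/105): 343 mod 105 = 28, so (343/105) = (28/105)
factor out 2^2: 28 = 2^2·7; with 105 mod 8 = 1, (2/105) = +1; sign now -1; continue with (7/105)
flip (7/105) -> (105/7): both odd, 7 mod 4 = 3, 105 mod 4 = 1, so the flip contributes +1; sign now -1
(105/7): 105 mod 7 = 0, so (105/7) = (0/7)
reached (0/7); gcd(a, n) > 1, so (0/7) = 0 and the symbol is 0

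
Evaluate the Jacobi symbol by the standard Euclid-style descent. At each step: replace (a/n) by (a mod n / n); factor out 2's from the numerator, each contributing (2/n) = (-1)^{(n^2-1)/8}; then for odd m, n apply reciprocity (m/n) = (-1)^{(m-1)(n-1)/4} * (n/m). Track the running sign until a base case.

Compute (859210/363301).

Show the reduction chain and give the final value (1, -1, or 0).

1

(859210/363301): 859210 mod 363301 = 132608, so (859210/363301) = (132608/363301)
factor out 2^9: 132608 = 2^9·259; with 363301 mod 8 = 5, (2/363301) = -1; sign now -1; continue with (259/363301)
flip (259/363301) -> (363301/259): both odd, 259 mod 4 = 3, 363301 mod 4 = 1, so the flip contributes +1; sign now -1
(363301/259): 363301 mod 259 = 183, so (363301/259) = (183/259)
flip (183/259) -> (259/183): both odd, 183 mod 4 = 3, 259 mod 4 = 3, so the flip contributes -1; sign now +1
(259/183): 259 mod 183 = 76, so (259/183) = (76/183)
factor out 2^2: 76 = 2^2·19; with 183 mod 8 = 7, (2/183) = +1; sign now +1; continue with (19/183)
flip (19/183) -> (183/19): both odd, 19 mod 4 = 3, 183 mod 4 = 3, so the flip contributes -1; sign now -1
(183/19): 183 mod 19 = 12, so (183/19) = (12/19)
factor out 2^2: 12 = 2^2·3; with 19 mod 8 = 3, (2/19) = -1; sign now -1; continue with (3/19)
flip (3/19) -> (19/3): both odd, 3 mod 4 = 3, 19 mod 4 = 3, so the flip contributes -1; sign now +1
(19/3): 19 mod 3 = 1, so (19/3) = (1/3)
reached (1/3) = 1, so the symbol is +1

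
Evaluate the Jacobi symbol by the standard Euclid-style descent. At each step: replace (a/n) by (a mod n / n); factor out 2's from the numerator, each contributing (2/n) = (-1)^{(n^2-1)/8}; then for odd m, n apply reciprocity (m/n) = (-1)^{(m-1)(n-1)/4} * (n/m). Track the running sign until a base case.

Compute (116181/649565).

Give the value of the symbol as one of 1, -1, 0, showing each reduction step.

flip (116181/649565) -> (649565/116181): both odd, 116181 mod 4 = 1, 649565 mod 4 = 1, so the flip contributes +1; sign now +1
(649565/116181): 649565 mod 116181 = 68660, so (649565/116181) = (68660/116181)
factor out 2^2: 68660 = 2^2·17165; with 116181 mod 8 = 5, (2/116181) = -1; sign now +1; continue with (17165/116181)
flip (17165/116181) -> (116181/17165): both odd, 17165 mod 4 = 1, 116181 mod 4 = 1, so the flip contributes +1; sign now +1
(116181/17165): 116181 mod 17165 = 13191, so (116181/17165) = (13191/17165)
flip (13191/17165) -> (17165/13191): both odd, 13191 mod 4 = 3, 17165 mod 4 = 1, so the flip contributes +1; sign now +1
(17165/13191): 17165 mod 13191 = 3974, so (17165/13191) = (3974/13191)
factor out 2^1: 3974 = 2^1·1987; with 13191 mod 8 = 7, (2/13191) = +1; sign now +1; continue with (1987/13191)
flip (1987/13191) -> (13191/1987): both odd, 1987 mod 4 = 3, 13191 mod 4 = 3, so the flip contributes -1; sign now -1
(13191/1987): 13191 mod 1987 = 1269, so (13191/1987) = (1269/1987)
flip (1269/1987) -> (1987/1269): both odd, 1269 mod 4 = 1, 1987 mod 4 = 3, so the flip contributes +1; sign now -1
(1987/1269): 1987 mod 1269 = 718, so (1987/1269) = (718/1269)
factor out 2^1: 718 = 2^1·359; with 1269 mod 8 = 5, (2/1269) = -1; sign now +1; continue with (359/1269)
flip (359/1269) -> (1269/359): both odd, 359 mod 4 = 3, 1269 mod 4 = 1, so the flip contributes +1; sign now +1
(1269/359): 1269 mod 359 = 192, so (1269/359) = (192/359)
factor out 2^6: 192 = 2^6·3; with 359 mod 8 = 7, (2/359) = +1; sign now +1; continue with (3/359)
flip (3/359) -> (359/3): both odd, 3 mod 4 = 3, 359 mod 4 = 3, so the flip contributes -1; sign now -1
(359/3): 359 mod 3 = 2, so (359/3) = (2/3)
factor out 2^1: 2 = 2^1·1; with 3 mod 8 = 3, (2/3) = -1; sign now +1; continue with (1/3)
reached (1/3) = 1, so the symbol is +1

1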